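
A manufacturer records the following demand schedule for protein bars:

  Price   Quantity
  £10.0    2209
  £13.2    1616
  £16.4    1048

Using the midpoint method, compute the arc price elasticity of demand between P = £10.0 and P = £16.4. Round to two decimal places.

At P = 10.0, Q = 2209; at P = 16.4, Q = 1048.
ΔQ = -1161, ΔP = 6.4. Midpoints: P̄ = 13.20, Q̄ = 1628.5.
ε = (ΔQ/ΔP)(P̄/Q̄) = (-1161/6.4)(13.20/1628.5).

-1.47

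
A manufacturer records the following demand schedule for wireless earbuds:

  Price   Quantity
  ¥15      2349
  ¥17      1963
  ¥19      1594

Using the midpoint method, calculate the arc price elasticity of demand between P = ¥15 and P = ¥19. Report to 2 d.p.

-1.63

At P = 15, Q = 2349; at P = 19, Q = 1594.
ΔQ = -755, ΔP = 4. Midpoints: P̄ = 17.00, Q̄ = 1971.5.
ε = (ΔQ/ΔP)(P̄/Q̄) = (-755/4)(17.00/1971.5).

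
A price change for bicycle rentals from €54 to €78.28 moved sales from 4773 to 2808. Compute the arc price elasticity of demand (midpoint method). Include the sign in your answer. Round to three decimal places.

-1.412

ΔQ = 2808 − 4773 = -1965; ΔP = 78.28 − 54 = 24.28.
Midpoints: P̄ = 66.14, Q̄ = 3790.5.
ε = (ΔQ/ΔP)(P̄/Q̄) = (-1965/24.28)(66.14/3790.5).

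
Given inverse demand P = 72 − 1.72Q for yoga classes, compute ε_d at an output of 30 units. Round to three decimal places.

-0.395

At Q = 30, P = 72 − 1.72(30) = 20.40.
dP/dQ = −1.72, so dQ/dP = 1/(−1.72) = -0.581.
ε = (dQ/dP)(P/Q) = (-0.581)(20.40/30).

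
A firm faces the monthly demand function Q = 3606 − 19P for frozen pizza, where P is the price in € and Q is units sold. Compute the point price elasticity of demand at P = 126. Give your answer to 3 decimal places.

-1.975

At P = 126, Q = 1212.
dQ/dP = −19.
ε = (dQ/dP)(P/Q) = (-19)(126/1212).
|ε| > 1, so demand is elastic at this price.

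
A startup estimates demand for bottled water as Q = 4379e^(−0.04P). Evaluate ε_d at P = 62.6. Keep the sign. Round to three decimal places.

-2.504

At P = 62.6, Q = 358.015.
dQ/dP = −0.04·4379e^(−0.04P) = −0.04Q = -14.321.
ε = (dQ/dP)(P/Q) = (-14.321)(62.6/358.015).
|ε| > 1, so demand is elastic at this price.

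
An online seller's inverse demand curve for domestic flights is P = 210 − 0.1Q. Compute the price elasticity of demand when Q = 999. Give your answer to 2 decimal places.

-1.10

At Q = 999, P = 210 − 0.1(999) = 110.10.
dP/dQ = −0.1, so dQ/dP = 1/(−0.1) = -10.000.
ε = (dQ/dP)(P/Q) = (-10.000)(110.10/999).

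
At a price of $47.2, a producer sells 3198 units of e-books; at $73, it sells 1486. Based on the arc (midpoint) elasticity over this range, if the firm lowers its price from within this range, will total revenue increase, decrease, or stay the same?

Arc ε = (-1712/25.8)(60.10/2342.0) ≈ -1.703.
|ε| = 1.70 > 1, so demand is elastic. A price cut therefore raises total revenue.

increase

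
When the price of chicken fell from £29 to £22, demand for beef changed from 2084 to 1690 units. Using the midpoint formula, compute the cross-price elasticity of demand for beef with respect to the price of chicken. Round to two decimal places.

ΔQ_x = 1690 − 2084 = -394; ΔP_y = 22 − 29 = -7.
Midpoints: P̄_y = 25.50, Q̄_x = 1887.0.
ε_xy = (ΔQ_x/ΔP_y)(P̄_y/Q̄_x) = (-394/-7)(25.50/1887.0).

0.76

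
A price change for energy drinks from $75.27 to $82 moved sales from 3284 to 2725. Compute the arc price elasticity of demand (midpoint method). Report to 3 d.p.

ΔQ = 2725 − 3284 = -559; ΔP = 82 − 75.27 = 6.73.
Midpoints: P̄ = 78.63, Q̄ = 3004.5.
ε = (ΔQ/ΔP)(P̄/Q̄) = (-559/6.73)(78.63/3004.5).

-2.174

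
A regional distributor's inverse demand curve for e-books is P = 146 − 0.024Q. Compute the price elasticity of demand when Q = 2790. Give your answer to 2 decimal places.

At Q = 2790, P = 146 − 0.024(2790) = 79.04.
dP/dQ = −0.024, so dQ/dP = 1/(−0.024) = -41.667.
ε = (dQ/dP)(P/Q) = (-41.667)(79.04/2790).

-1.18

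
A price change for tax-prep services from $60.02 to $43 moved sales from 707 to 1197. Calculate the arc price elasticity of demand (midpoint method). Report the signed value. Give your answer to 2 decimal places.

-1.56

ΔQ = 1197 − 707 = 490; ΔP = 43 − 60.02 = -17.02.
Midpoints: P̄ = 51.51, Q̄ = 952.0.
ε = (ΔQ/ΔP)(P̄/Q̄) = (490/-17.02)(51.51/952.0).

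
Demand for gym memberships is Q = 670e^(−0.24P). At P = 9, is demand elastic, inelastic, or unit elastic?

Q = 77.268, dQ/dP = -18.544.
ε = (dQ/dP)(P/Q) ≈ -2.160.
|ε| = 2.16 > 1.

elastic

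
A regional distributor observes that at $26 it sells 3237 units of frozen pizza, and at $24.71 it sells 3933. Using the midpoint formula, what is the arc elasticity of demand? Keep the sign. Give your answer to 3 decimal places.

-3.816

ΔQ = 3933 − 3237 = 696; ΔP = 24.71 − 26 = -1.29.
Midpoints: P̄ = 25.36, Q̄ = 3585.0.
ε = (ΔQ/ΔP)(P̄/Q̄) = (696/-1.29)(25.36/3585.0).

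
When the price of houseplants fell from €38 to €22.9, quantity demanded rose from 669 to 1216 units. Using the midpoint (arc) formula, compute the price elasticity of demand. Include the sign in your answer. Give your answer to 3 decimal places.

ΔQ = 1216 − 669 = 547; ΔP = 22.9 − 38 = -15.1.
Midpoints: P̄ = 30.45, Q̄ = 942.5.
ε = (ΔQ/ΔP)(P̄/Q̄) = (547/-15.1)(30.45/942.5).

-1.170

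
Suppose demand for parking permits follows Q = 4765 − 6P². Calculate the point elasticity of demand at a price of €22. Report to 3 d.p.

-3.121

At P = 22, Q = 1861.
dQ/dP = −12P = -264.
ε = (dQ/dP)(P/Q) = (-264)(22/1861).
|ε| > 1, so demand is elastic at this price.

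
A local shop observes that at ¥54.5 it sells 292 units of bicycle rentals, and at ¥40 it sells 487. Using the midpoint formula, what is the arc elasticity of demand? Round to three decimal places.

-1.631

ΔQ = 487 − 292 = 195; ΔP = 40 − 54.5 = -14.5.
Midpoints: P̄ = 47.25, Q̄ = 389.5.
ε = (ΔQ/ΔP)(P̄/Q̄) = (195/-14.5)(47.25/389.5).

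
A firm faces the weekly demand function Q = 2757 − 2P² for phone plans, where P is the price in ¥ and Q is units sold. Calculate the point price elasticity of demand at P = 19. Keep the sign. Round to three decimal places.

At P = 19, Q = 2035.
dQ/dP = −4P = -76.
ε = (dQ/dP)(P/Q) = (-76)(19/2035).
|ε| < 1, so demand is inelastic at this price.

-0.710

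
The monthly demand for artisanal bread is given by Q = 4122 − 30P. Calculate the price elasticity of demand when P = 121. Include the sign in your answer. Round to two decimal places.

At P = 121, Q = 492.
dQ/dP = −30.
ε = (dQ/dP)(P/Q) = (-30)(121/492).
|ε| > 1, so demand is elastic at this price.

-7.38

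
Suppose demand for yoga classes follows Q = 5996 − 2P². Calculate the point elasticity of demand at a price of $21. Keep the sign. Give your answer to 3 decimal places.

-0.345

At P = 21, Q = 5114.
dQ/dP = −4P = -84.
ε = (dQ/dP)(P/Q) = (-84)(21/5114).
|ε| < 1, so demand is inelastic at this price.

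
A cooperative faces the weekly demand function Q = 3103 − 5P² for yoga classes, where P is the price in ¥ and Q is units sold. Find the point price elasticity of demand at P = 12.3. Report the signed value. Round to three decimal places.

-0.645

At P = 12.3, Q = 2346.550.
dQ/dP = −10P = -123.
ε = (dQ/dP)(P/Q) = (-123)(12.3/2346.550).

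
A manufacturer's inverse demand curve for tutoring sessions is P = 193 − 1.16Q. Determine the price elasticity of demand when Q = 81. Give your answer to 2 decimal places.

-1.05

At Q = 81, P = 193 − 1.16(81) = 99.04.
dP/dQ = −1.16, so dQ/dP = 1/(−1.16) = -0.862.
ε = (dQ/dP)(P/Q) = (-0.862)(99.04/81).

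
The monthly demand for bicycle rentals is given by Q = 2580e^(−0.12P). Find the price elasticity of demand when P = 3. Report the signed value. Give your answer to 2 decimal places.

At P = 3, Q = 1800.005.
dQ/dP = −0.12·2580e^(−0.12P) = −0.12Q = -216.001.
ε = (dQ/dP)(P/Q) = (-216.001)(3/1800.005).

-0.36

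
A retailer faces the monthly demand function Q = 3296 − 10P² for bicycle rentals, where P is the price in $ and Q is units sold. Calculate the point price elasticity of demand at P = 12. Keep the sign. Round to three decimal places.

At P = 12, Q = 1856.
dQ/dP = −20P = -240.
ε = (dQ/dP)(P/Q) = (-240)(12/1856).

-1.552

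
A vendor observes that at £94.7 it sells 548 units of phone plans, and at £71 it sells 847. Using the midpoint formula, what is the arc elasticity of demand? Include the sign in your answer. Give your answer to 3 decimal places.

ΔQ = 847 − 548 = 299; ΔP = 71 − 94.7 = -23.7.
Midpoints: P̄ = 82.85, Q̄ = 697.5.
ε = (ΔQ/ΔP)(P̄/Q̄) = (299/-23.7)(82.85/697.5).

-1.499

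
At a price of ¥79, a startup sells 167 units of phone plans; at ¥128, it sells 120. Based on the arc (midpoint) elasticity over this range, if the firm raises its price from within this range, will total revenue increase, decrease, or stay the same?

Arc ε = (-47/49)(103.50/143.5) ≈ -0.692.
|ε| = 0.69 < 1, so demand is inelastic. A price rise therefore raises total revenue.

increase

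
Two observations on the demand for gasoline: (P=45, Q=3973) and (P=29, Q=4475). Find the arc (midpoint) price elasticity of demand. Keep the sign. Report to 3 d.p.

ΔQ = 4475 − 3973 = 502; ΔP = 29 − 45 = -16.
Midpoints: P̄ = 37.00, Q̄ = 4224.0.
ε = (ΔQ/ΔP)(P̄/Q̄) = (502/-16)(37.00/4224.0).

-0.275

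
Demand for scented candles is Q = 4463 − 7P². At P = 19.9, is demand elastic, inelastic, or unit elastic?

elastic

Q = 1690.930, dQ/dP = -278.600.
ε = (dQ/dP)(P/Q) ≈ -3.279.
|ε| = 3.28 > 1.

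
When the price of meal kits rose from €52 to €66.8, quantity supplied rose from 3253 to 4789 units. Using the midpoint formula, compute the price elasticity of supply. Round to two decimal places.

ΔQ = 4789 − 3253 = 1536; ΔP = 66.8 − 52 = 14.8.
Midpoints: P̄ = 59.40, Q̄ = 4021.0.
ε_s = (ΔQ/ΔP)(P̄/Q̄) = (1536/14.8)(59.40/4021.0).

1.53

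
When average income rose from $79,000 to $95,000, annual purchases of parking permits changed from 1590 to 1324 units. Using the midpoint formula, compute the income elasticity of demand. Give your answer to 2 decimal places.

ΔQ = -266, ΔI = 16000. Midpoints: Ī = 87,000, Q̄ = 1457.0.
ε_I = (ΔQ/ΔI)(Ī/Q̄) = (-266/16000)(87000/1457.0).
ε_I < 0, so the good is inferior.

-0.99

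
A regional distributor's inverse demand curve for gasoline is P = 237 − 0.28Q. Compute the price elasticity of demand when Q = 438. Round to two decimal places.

-0.93

At Q = 438, P = 237 − 0.28(438) = 114.36.
dP/dQ = −0.28, so dQ/dP = 1/(−0.28) = -3.571.
ε = (dQ/dP)(P/Q) = (-3.571)(114.36/438).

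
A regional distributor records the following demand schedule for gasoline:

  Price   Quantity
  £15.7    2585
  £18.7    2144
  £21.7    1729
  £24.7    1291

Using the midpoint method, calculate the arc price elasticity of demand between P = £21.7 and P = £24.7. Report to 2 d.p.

-2.24

At P = 21.7, Q = 1729; at P = 24.7, Q = 1291.
ΔQ = -438, ΔP = 3.0. Midpoints: P̄ = 23.20, Q̄ = 1510.0.
ε = (ΔQ/ΔP)(P̄/Q̄) = (-438/3.0)(23.20/1510.0).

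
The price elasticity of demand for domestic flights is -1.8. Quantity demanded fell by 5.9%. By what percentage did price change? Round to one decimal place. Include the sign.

3.3%

%ΔP ≈ %ΔQ / ε = (-5.9%)/(-1.8) = 3.28%.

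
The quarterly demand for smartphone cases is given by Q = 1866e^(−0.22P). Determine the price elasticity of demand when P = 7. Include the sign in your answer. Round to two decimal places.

At P = 7, Q = 400.035.
dQ/dP = −0.22·1866e^(−0.22P) = −0.22Q = -88.008.
ε = (dQ/dP)(P/Q) = (-88.008)(7/400.035).

-1.54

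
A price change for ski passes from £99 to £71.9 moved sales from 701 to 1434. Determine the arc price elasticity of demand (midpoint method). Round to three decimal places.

-2.165

ΔQ = 1434 − 701 = 733; ΔP = 71.9 − 99 = -27.1.
Midpoints: P̄ = 85.45, Q̄ = 1067.5.
ε = (ΔQ/ΔP)(P̄/Q̄) = (733/-27.1)(85.45/1067.5).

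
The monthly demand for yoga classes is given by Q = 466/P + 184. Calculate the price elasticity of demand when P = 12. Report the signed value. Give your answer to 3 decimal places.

At P = 12, Q = 222.833.
dQ/dP = −466/P² = -3.236.
ε = (dQ/dP)(P/Q) = (-3.236)(12/222.833).
|ε| < 1, so demand is inelastic at this price.

-0.174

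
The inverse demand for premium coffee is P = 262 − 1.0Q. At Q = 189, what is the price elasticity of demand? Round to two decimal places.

At Q = 189, P = 262 − 1.0(189) = 73.00.
dP/dQ = −1.0, so dQ/dP = 1/(−1.0) = -1.000.
ε = (dQ/dP)(P/Q) = (-1.000)(73.00/189).

-0.39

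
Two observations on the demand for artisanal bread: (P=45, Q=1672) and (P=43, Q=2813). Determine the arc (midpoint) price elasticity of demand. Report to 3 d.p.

ΔQ = 2813 − 1672 = 1141; ΔP = 43 − 45 = -2.
Midpoints: P̄ = 44.00, Q̄ = 2242.5.
ε = (ΔQ/ΔP)(P̄/Q̄) = (1141/-2)(44.00/2242.5).

-11.194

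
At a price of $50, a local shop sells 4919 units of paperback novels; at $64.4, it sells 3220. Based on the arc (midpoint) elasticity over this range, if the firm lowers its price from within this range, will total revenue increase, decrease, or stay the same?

increase

Arc ε = (-1699/14.4)(57.20/4069.5) ≈ -1.658.
|ε| = 1.66 > 1, so demand is elastic. A price cut therefore raises total revenue.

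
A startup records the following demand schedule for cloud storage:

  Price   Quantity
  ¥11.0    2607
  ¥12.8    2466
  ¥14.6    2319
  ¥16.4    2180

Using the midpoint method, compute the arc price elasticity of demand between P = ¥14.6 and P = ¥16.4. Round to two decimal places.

-0.53

At P = 14.6, Q = 2319; at P = 16.4, Q = 2180.
ΔQ = -139, ΔP = 1.8. Midpoints: P̄ = 15.50, Q̄ = 2249.5.
ε = (ΔQ/ΔP)(P̄/Q̄) = (-139/1.8)(15.50/2249.5).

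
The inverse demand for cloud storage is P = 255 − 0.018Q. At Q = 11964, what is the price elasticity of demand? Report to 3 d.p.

At Q = 11964, P = 255 − 0.018(11964) = 39.65.
dP/dQ = −0.018, so dQ/dP = 1/(−0.018) = -55.556.
ε = (dQ/dP)(P/Q) = (-55.556)(39.65/11964).

-0.184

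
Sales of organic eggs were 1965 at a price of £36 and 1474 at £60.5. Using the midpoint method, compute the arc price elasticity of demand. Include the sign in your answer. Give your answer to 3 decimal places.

ΔQ = 1474 − 1965 = -491; ΔP = 60.5 − 36 = 24.5.
Midpoints: P̄ = 48.25, Q̄ = 1719.5.
ε = (ΔQ/ΔP)(P̄/Q̄) = (-491/24.5)(48.25/1719.5).

-0.562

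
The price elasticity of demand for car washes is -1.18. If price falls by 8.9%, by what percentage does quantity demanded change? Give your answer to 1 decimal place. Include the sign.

10.5%

%ΔQ ≈ ε × %ΔP = (-1.18)(-8.9%) = 10.50%.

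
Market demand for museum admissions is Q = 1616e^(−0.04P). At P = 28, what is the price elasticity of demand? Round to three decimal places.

At P = 28, Q = 527.268.
dQ/dP = −0.04·1616e^(−0.04P) = −0.04Q = -21.091.
ε = (dQ/dP)(P/Q) = (-21.091)(28/527.268).
|ε| > 1, so demand is elastic at this price.

-1.120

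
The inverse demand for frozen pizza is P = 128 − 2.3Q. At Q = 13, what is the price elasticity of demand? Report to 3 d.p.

At Q = 13, P = 128 − 2.3(13) = 98.10.
dP/dQ = −2.3, so dQ/dP = 1/(−2.3) = -0.435.
ε = (dQ/dP)(P/Q) = (-0.435)(98.10/13).

-3.281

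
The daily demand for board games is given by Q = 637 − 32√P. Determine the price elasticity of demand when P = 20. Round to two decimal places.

-0.14

At P = 20, Q = 493.892.
dQ/dP = −32/(2√P) = -3.578.
ε = (dQ/dP)(P/Q) = (-3.578)(20/493.892).
|ε| < 1, so demand is inelastic at this price.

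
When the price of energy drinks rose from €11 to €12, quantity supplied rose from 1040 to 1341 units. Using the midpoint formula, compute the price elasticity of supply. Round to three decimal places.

2.908

ΔQ = 1341 − 1040 = 301; ΔP = 12 − 11 = 1.
Midpoints: P̄ = 11.50, Q̄ = 1190.5.
ε_s = (ΔQ/ΔP)(P̄/Q̄) = (301/1)(11.50/1190.5).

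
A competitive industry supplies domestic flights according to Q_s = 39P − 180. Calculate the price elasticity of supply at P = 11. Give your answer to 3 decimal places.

1.723

At P = 11, Q_s = 249.
dQ_s/dP = 39.
ε_s = (dQ_s/dP)(P/Q_s) = (39)(11/249).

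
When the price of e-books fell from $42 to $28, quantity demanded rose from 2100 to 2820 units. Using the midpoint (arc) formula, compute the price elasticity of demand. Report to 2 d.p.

ΔQ = 2820 − 2100 = 720; ΔP = 28 − 42 = -14.
Midpoints: P̄ = 35.00, Q̄ = 2460.0.
ε = (ΔQ/ΔP)(P̄/Q̄) = (720/-14)(35.00/2460.0).

-0.73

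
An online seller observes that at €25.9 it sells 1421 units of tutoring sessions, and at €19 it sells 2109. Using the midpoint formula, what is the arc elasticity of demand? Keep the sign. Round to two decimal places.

-1.27

ΔQ = 2109 − 1421 = 688; ΔP = 19 − 25.9 = -6.9.
Midpoints: P̄ = 22.45, Q̄ = 1765.0.
ε = (ΔQ/ΔP)(P̄/Q̄) = (688/-6.9)(22.45/1765.0).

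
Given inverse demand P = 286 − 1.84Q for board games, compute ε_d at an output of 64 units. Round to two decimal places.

At Q = 64, P = 286 − 1.84(64) = 168.24.
dP/dQ = −1.84, so dQ/dP = 1/(−1.84) = -0.543.
ε = (dQ/dP)(P/Q) = (-0.543)(168.24/64).

-1.43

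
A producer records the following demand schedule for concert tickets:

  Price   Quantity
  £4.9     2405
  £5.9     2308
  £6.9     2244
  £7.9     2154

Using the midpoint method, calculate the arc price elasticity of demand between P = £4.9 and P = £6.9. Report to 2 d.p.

At P = 4.9, Q = 2405; at P = 6.9, Q = 2244.
ΔQ = -161, ΔP = 2.0. Midpoints: P̄ = 5.90, Q̄ = 2324.5.
ε = (ΔQ/ΔP)(P̄/Q̄) = (-161/2.0)(5.90/2324.5).

-0.20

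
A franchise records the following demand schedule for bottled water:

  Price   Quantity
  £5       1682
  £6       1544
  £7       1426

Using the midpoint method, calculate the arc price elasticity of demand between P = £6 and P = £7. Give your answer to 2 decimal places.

At P = 6, Q = 1544; at P = 7, Q = 1426.
ΔQ = -118, ΔP = 1. Midpoints: P̄ = 6.50, Q̄ = 1485.0.
ε = (ΔQ/ΔP)(P̄/Q̄) = (-118/1)(6.50/1485.0).

-0.52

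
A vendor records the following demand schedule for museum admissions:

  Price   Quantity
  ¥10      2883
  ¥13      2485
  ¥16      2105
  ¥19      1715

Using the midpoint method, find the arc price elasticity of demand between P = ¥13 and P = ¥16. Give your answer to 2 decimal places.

At P = 13, Q = 2485; at P = 16, Q = 2105.
ΔQ = -380, ΔP = 3. Midpoints: P̄ = 14.50, Q̄ = 2295.0.
ε = (ΔQ/ΔP)(P̄/Q̄) = (-380/3)(14.50/2295.0).

-0.80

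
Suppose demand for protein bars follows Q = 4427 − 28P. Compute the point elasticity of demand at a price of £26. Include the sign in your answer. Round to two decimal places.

-0.20

At P = 26, Q = 3699.
dQ/dP = −28.
ε = (dQ/dP)(P/Q) = (-28)(26/3699).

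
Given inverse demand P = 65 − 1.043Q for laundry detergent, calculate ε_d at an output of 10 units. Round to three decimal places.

At Q = 10, P = 65 − 1.043(10) = 54.57.
dP/dQ = −1.043, so dQ/dP = 1/(−1.043) = -0.959.
ε = (dQ/dP)(P/Q) = (-0.959)(54.57/10).

-5.232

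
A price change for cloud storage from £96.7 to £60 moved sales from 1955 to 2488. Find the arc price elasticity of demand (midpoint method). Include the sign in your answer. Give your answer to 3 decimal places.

-0.512

ΔQ = 2488 − 1955 = 533; ΔP = 60 − 96.7 = -36.7.
Midpoints: P̄ = 78.35, Q̄ = 2221.5.
ε = (ΔQ/ΔP)(P̄/Q̄) = (533/-36.7)(78.35/2221.5).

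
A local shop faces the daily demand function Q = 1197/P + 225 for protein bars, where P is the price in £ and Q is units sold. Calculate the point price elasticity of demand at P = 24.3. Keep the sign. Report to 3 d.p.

-0.180

At P = 24.3, Q = 274.259.
dQ/dP = −1197/P² = -2.027.
ε = (dQ/dP)(P/Q) = (-2.027)(24.3/274.259).
|ε| < 1, so demand is inelastic at this price.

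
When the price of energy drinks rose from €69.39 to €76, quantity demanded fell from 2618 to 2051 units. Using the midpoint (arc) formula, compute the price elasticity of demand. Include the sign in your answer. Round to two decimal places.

-2.67

ΔQ = 2051 − 2618 = -567; ΔP = 76 − 69.39 = 6.61.
Midpoints: P̄ = 72.69, Q̄ = 2334.5.
ε = (ΔQ/ΔP)(P̄/Q̄) = (-567/6.61)(72.69/2334.5).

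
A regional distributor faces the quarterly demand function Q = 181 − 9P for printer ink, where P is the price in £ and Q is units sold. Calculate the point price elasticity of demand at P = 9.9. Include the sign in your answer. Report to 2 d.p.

At P = 9.9, Q = 91.900.
dQ/dP = −9.
ε = (dQ/dP)(P/Q) = (-9)(9.9/91.900).

-0.97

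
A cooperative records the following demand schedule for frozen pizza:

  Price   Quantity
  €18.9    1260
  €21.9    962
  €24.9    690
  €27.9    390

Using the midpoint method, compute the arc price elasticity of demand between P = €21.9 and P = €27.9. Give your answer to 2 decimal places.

-3.51

At P = 21.9, Q = 962; at P = 27.9, Q = 390.
ΔQ = -572, ΔP = 6.0. Midpoints: P̄ = 24.90, Q̄ = 676.0.
ε = (ΔQ/ΔP)(P̄/Q̄) = (-572/6.0)(24.90/676.0).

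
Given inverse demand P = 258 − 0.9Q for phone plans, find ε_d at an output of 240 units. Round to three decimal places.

-0.194

At Q = 240, P = 258 − 0.9(240) = 42.00.
dP/dQ = −0.9, so dQ/dP = 1/(−0.9) = -1.111.
ε = (dQ/dP)(P/Q) = (-1.111)(42.00/240).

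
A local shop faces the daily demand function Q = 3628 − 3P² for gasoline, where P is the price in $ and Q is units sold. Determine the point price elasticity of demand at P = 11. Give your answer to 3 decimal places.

-0.222

At P = 11, Q = 3265.
dQ/dP = −6P = -66.
ε = (dQ/dP)(P/Q) = (-66)(11/3265).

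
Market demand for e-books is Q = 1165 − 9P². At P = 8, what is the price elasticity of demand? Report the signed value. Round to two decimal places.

-1.96

At P = 8, Q = 589.
dQ/dP = −18P = -144.
ε = (dQ/dP)(P/Q) = (-144)(8/589).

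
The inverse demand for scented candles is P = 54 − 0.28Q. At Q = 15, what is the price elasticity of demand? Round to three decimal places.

At Q = 15, P = 54 − 0.28(15) = 49.80.
dP/dQ = −0.28, so dQ/dP = 1/(−0.28) = -3.571.
ε = (dQ/dP)(P/Q) = (-3.571)(49.80/15).

-11.857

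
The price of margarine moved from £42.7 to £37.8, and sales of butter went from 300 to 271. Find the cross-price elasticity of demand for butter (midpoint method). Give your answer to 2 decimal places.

ΔQ_x = 271 − 300 = -29; ΔP_y = 37.8 − 42.7 = -4.9.
Midpoints: P̄_y = 40.25, Q̄_x = 285.5.
ε_xy = (ΔQ_x/ΔP_y)(P̄_y/Q̄_x) = (-29/-4.9)(40.25/285.5).

0.83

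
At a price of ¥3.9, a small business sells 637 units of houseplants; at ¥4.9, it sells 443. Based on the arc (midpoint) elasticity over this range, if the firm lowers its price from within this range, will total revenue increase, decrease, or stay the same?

increase

Arc ε = (-194/1.0)(4.40/540.0) ≈ -1.581.
|ε| = 1.58 > 1, so demand is elastic. A price cut therefore raises total revenue.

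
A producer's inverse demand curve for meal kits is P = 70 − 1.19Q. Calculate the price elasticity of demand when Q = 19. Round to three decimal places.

At Q = 19, P = 70 − 1.19(19) = 47.39.
dP/dQ = −1.19, so dQ/dP = 1/(−1.19) = -0.840.
ε = (dQ/dP)(P/Q) = (-0.840)(47.39/19).

-2.096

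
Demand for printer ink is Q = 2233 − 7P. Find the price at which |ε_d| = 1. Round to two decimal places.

159.50

For linear demand Q = a − bP, ε = −bP/(a − bP). |ε| = 1 when bP = a − bP, i.e. P = a/(2b).
P = 2233/(2·7) = 2233/14 = 159.5000.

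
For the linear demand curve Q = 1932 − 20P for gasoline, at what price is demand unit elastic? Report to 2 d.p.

48.30

For linear demand Q = a − bP, ε = −bP/(a − bP). |ε| = 1 when bP = a − bP, i.e. P = a/(2b).
P = 1932/(2·20) = 1932/40 = 48.3000.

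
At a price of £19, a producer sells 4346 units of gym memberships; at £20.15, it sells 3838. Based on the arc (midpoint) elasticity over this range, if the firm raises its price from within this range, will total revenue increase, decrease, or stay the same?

Arc ε = (-508/1.15)(19.57/4092.0) ≈ -2.113.
|ε| = 2.11 > 1, so demand is elastic. A price rise therefore reduces total revenue.

decrease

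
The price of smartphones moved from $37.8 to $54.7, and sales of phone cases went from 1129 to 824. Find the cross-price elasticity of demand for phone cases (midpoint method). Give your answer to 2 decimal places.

-0.85

ΔQ_x = 824 − 1129 = -305; ΔP_y = 54.7 − 37.8 = 16.9.
Midpoints: P̄_y = 46.25, Q̄_x = 976.5.
ε_xy = (ΔQ_x/ΔP_y)(P̄_y/Q̄_x) = (-305/16.9)(46.25/976.5).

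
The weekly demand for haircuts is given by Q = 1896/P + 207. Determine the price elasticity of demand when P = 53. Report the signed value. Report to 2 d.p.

At P = 53, Q = 242.774.
dQ/dP = −1896/P² = -0.675.
ε = (dQ/dP)(P/Q) = (-0.675)(53/242.774).

-0.15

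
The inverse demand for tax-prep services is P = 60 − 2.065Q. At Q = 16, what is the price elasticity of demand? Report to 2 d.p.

-0.82

At Q = 16, P = 60 − 2.065(16) = 26.96.
dP/dQ = −2.065, so dQ/dP = 1/(−2.065) = -0.484.
ε = (dQ/dP)(P/Q) = (-0.484)(26.96/16).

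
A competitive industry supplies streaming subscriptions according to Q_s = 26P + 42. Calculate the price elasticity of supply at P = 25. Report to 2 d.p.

0.94

At P = 25, Q_s = 692.
dQ_s/dP = 26.
ε_s = (dQ_s/dP)(P/Q_s) = (26)(25/692).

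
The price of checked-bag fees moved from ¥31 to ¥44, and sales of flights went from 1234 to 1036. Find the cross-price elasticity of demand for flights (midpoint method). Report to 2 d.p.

-0.50

ΔQ_x = 1036 − 1234 = -198; ΔP_y = 44 − 31 = 13.
Midpoints: P̄_y = 37.50, Q̄_x = 1135.0.
ε_xy = (ΔQ_x/ΔP_y)(P̄_y/Q̄_x) = (-198/13)(37.50/1135.0).
ε_xy < 0, so the goods are complements.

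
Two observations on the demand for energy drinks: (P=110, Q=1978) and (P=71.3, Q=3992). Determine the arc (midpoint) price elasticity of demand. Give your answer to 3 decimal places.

ΔQ = 3992 − 1978 = 2014; ΔP = 71.3 − 110 = -38.7.
Midpoints: P̄ = 90.65, Q̄ = 2985.0.
ε = (ΔQ/ΔP)(P̄/Q̄) = (2014/-38.7)(90.65/2985.0).

-1.580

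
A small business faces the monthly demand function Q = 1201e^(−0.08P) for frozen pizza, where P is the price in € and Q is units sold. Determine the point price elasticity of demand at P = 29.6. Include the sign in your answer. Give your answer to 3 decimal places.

At P = 29.6, Q = 112.495.
dQ/dP = −0.08·1201e^(−0.08P) = −0.08Q = -9.000.
ε = (dQ/dP)(P/Q) = (-9.000)(29.6/112.495).

-2.368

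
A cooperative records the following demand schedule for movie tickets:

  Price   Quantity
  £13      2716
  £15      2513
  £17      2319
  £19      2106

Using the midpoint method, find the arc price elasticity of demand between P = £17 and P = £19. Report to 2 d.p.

At P = 17, Q = 2319; at P = 19, Q = 2106.
ΔQ = -213, ΔP = 2. Midpoints: P̄ = 18.00, Q̄ = 2212.5.
ε = (ΔQ/ΔP)(P̄/Q̄) = (-213/2)(18.00/2212.5).

-0.87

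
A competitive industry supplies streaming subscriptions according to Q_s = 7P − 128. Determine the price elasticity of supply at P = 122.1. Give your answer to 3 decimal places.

1.176

At P = 122.1, Q_s = 726.70.
dQ_s/dP = 7.
ε_s = (dQ_s/dP)(P/Q_s) = (7)(122.1/726.70).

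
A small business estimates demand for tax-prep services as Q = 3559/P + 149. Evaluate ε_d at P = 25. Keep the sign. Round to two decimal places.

-0.49

At P = 25, Q = 291.360.
dQ/dP = −3559/P² = -5.694.
ε = (dQ/dP)(P/Q) = (-5.694)(25/291.360).
|ε| < 1, so demand is inelastic at this price.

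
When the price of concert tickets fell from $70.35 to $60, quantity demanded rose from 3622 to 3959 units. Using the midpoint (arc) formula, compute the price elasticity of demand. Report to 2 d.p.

-0.56

ΔQ = 3959 − 3622 = 337; ΔP = 60 − 70.35 = -10.35.
Midpoints: P̄ = 65.17, Q̄ = 3790.5.
ε = (ΔQ/ΔP)(P̄/Q̄) = (337/-10.35)(65.17/3790.5).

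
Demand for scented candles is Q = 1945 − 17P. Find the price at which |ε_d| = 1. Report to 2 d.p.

57.21

For linear demand Q = a − bP, ε = −bP/(a − bP). |ε| = 1 when bP = a − bP, i.e. P = a/(2b).
P = 1945/(2·17) = 1945/34 = 57.2059.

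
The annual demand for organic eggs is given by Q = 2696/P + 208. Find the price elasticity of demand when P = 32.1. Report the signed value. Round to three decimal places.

At P = 32.1, Q = 291.988.
dQ/dP = −2696/P² = -2.616.
ε = (dQ/dP)(P/Q) = (-2.616)(32.1/291.988).
|ε| < 1, so demand is inelastic at this price.

-0.288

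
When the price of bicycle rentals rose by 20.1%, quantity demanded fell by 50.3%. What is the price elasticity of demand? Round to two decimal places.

ε = %ΔQ / %ΔP = (-50.3)/(20.1) = -2.502.

-2.50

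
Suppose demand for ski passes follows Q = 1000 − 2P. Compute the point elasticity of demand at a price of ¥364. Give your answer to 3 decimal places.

-2.676

At P = 364, Q = 272.
dQ/dP = −2.
ε = (dQ/dP)(P/Q) = (-2)(364/272).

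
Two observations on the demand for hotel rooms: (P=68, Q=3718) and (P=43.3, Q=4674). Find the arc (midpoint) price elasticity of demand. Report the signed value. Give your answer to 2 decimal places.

-0.51

ΔQ = 4674 − 3718 = 956; ΔP = 43.3 − 68 = -24.7.
Midpoints: P̄ = 55.65, Q̄ = 4196.0.
ε = (ΔQ/ΔP)(P̄/Q̄) = (956/-24.7)(55.65/4196.0).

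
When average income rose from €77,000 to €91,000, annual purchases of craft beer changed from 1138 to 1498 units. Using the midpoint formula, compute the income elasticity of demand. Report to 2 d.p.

1.64

ΔQ = 360, ΔI = 14000. Midpoints: Ī = 84,000, Q̄ = 1318.0.
ε_I = (ΔQ/ΔI)(Ī/Q̄) = (360/14000)(84000/1318.0).
ε_I > 0, so the good is normal.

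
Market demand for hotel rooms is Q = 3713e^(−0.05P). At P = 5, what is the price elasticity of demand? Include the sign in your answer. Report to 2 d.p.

At P = 5, Q = 2891.687.
dQ/dP = −0.05·3713e^(−0.05P) = −0.05Q = -144.584.
ε = (dQ/dP)(P/Q) = (-144.584)(5/2891.687).

-0.25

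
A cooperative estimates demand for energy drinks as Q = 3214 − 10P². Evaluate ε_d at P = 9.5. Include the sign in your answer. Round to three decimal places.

At P = 9.5, Q = 2311.500.
dQ/dP = −20P = -190.
ε = (dQ/dP)(P/Q) = (-190)(9.5/2311.500).

-0.781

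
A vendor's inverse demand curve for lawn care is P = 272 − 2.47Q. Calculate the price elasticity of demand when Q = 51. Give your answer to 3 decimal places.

-1.159

At Q = 51, P = 272 − 2.47(51) = 146.03.
dP/dQ = −2.47, so dQ/dP = 1/(−2.47) = -0.405.
ε = (dQ/dP)(P/Q) = (-0.405)(146.03/51).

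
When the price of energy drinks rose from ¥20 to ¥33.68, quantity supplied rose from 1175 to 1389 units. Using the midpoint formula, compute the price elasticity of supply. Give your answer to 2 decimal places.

0.33

ΔQ = 1389 − 1175 = 214; ΔP = 33.68 − 20 = 13.68.
Midpoints: P̄ = 26.84, Q̄ = 1282.0.
ε_s = (ΔQ/ΔP)(P̄/Q̄) = (214/13.68)(26.84/1282.0).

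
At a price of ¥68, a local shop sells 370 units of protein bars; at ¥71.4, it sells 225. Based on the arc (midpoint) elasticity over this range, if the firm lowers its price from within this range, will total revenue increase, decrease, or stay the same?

Arc ε = (-145/3.4)(69.70/297.5) ≈ -9.992.
|ε| = 9.99 > 1, so demand is elastic. A price cut therefore raises total revenue.

increase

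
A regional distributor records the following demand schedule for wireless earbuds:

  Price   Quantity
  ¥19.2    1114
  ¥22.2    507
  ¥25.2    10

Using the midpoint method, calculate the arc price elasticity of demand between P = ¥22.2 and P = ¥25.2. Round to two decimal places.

-15.19

At P = 22.2, Q = 507; at P = 25.2, Q = 10.
ΔQ = -497, ΔP = 3.0. Midpoints: P̄ = 23.70, Q̄ = 258.5.
ε = (ΔQ/ΔP)(P̄/Q̄) = (-497/3.0)(23.70/258.5).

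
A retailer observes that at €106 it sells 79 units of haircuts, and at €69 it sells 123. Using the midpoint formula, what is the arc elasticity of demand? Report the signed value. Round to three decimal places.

-1.030

ΔQ = 123 − 79 = 44; ΔP = 69 − 106 = -37.
Midpoints: P̄ = 87.50, Q̄ = 101.0.
ε = (ΔQ/ΔP)(P̄/Q̄) = (44/-37)(87.50/101.0).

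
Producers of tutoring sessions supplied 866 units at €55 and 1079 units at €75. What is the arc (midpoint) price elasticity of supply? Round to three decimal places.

ΔQ = 1079 − 866 = 213; ΔP = 75 − 55 = 20.
Midpoints: P̄ = 65.00, Q̄ = 972.5.
ε_s = (ΔQ/ΔP)(P̄/Q̄) = (213/20)(65.00/972.5).

0.712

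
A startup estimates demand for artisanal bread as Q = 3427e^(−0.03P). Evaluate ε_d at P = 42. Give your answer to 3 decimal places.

At P = 42, Q = 972.082.
dQ/dP = −0.03·3427e^(−0.03P) = −0.03Q = -29.162.
ε = (dQ/dP)(P/Q) = (-29.162)(42/972.082).

-1.260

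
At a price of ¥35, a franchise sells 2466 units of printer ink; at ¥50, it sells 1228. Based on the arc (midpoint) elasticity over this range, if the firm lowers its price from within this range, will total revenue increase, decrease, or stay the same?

Arc ε = (-1238/15)(42.50/1847.0) ≈ -1.899.
|ε| = 1.90 > 1, so demand is elastic. A price cut therefore raises total revenue.

increase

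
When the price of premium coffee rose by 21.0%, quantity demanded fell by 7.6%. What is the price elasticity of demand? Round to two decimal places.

-0.36

ε = %ΔQ / %ΔP = (-7.6)/(21.0) = -0.362.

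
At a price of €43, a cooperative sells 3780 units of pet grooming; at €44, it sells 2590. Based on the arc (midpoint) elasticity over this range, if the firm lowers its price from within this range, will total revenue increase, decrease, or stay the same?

Arc ε = (-1190/1)(43.50/3185.0) ≈ -16.253.
|ε| = 16.25 > 1, so demand is elastic. A price cut therefore raises total revenue.

increase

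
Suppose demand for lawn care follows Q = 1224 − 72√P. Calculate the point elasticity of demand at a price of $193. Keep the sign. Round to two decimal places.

At P = 193, Q = 223.744.
dQ/dP = −72/(2√P) = -2.591.
ε = (dQ/dP)(P/Q) = (-2.591)(193/223.744).

-2.24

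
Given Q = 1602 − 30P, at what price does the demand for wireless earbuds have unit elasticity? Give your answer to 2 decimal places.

For linear demand Q = a − bP, ε = −bP/(a − bP). |ε| = 1 when bP = a − bP, i.e. P = a/(2b).
P = 1602/(2·30) = 1602/60 = 26.7000.

26.70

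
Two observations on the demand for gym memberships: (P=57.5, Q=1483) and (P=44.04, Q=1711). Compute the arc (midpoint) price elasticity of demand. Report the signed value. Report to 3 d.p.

-0.539

ΔQ = 1711 − 1483 = 228; ΔP = 44.04 − 57.5 = -13.46.
Midpoints: P̄ = 50.77, Q̄ = 1597.0.
ε = (ΔQ/ΔP)(P̄/Q̄) = (228/-13.46)(50.77/1597.0).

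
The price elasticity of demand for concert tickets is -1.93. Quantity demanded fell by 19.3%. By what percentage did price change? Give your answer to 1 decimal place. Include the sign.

10.0%

%ΔP ≈ %ΔQ / ε = (-19.3%)/(-1.93) = 10.00%.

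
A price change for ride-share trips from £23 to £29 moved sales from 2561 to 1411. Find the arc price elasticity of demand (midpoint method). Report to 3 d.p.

ΔQ = 1411 − 2561 = -1150; ΔP = 29 − 23 = 6.
Midpoints: P̄ = 26.00, Q̄ = 1986.0.
ε = (ΔQ/ΔP)(P̄/Q̄) = (-1150/6)(26.00/1986.0).

-2.509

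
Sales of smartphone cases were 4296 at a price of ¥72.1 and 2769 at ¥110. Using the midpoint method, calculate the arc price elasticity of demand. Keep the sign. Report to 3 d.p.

ΔQ = 2769 − 4296 = -1527; ΔP = 110 − 72.1 = 37.9.
Midpoints: P̄ = 91.05, Q̄ = 3532.5.
ε = (ΔQ/ΔP)(P̄/Q̄) = (-1527/37.9)(91.05/3532.5).

-1.038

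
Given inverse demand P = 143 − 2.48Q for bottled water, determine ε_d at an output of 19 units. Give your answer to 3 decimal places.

At Q = 19, P = 143 − 2.48(19) = 95.88.
dP/dQ = −2.48, so dQ/dP = 1/(−2.48) = -0.403.
ε = (dQ/dP)(P/Q) = (-0.403)(95.88/19).

-2.035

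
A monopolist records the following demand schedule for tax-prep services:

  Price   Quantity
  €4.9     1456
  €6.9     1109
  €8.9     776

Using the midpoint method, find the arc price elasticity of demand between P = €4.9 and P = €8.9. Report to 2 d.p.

-1.05

At P = 4.9, Q = 1456; at P = 8.9, Q = 776.
ΔQ = -680, ΔP = 4.0. Midpoints: P̄ = 6.90, Q̄ = 1116.0.
ε = (ΔQ/ΔP)(P̄/Q̄) = (-680/4.0)(6.90/1116.0).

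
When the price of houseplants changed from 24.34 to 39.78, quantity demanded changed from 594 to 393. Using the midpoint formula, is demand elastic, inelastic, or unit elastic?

inelastic

Arc ε ≈ -0.846.
|ε| = 0.85 < 1.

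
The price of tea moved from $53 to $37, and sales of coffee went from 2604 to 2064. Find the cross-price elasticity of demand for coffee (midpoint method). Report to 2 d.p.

ΔQ_x = 2064 − 2604 = -540; ΔP_y = 37 − 53 = -16.
Midpoints: P̄_y = 45.00, Q̄_x = 2334.0.
ε_xy = (ΔQ_x/ΔP_y)(P̄_y/Q̄_x) = (-540/-16)(45.00/2334.0).

0.65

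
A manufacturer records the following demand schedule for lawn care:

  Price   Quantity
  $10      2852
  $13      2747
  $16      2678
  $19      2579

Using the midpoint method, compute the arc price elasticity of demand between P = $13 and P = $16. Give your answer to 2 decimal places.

At P = 13, Q = 2747; at P = 16, Q = 2678.
ΔQ = -69, ΔP = 3. Midpoints: P̄ = 14.50, Q̄ = 2712.5.
ε = (ΔQ/ΔP)(P̄/Q̄) = (-69/3)(14.50/2712.5).

-0.12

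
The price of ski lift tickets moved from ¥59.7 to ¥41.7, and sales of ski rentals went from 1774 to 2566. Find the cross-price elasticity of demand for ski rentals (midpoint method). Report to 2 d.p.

-1.03

ΔQ_x = 2566 − 1774 = 792; ΔP_y = 41.7 − 59.7 = -18.
Midpoints: P̄_y = 50.70, Q̄_x = 2170.0.
ε_xy = (ΔQ_x/ΔP_y)(P̄_y/Q̄_x) = (792/-18)(50.70/2170.0).
ε_xy < 0, so the goods are complements.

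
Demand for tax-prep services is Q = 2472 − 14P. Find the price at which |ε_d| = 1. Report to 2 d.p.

88.29

For linear demand Q = a − bP, ε = −bP/(a − bP). |ε| = 1 when bP = a − bP, i.e. P = a/(2b).
P = 2472/(2·14) = 2472/28 = 88.2857.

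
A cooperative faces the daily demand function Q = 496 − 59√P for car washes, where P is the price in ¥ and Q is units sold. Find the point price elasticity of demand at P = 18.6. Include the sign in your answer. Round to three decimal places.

At P = 18.6, Q = 241.546.
dQ/dP = −59/(2√P) = -6.840.
ε = (dQ/dP)(P/Q) = (-6.840)(18.6/241.546).

-0.527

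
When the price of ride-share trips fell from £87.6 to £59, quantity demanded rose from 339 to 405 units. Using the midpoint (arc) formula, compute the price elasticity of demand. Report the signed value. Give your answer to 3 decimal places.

ΔQ = 405 − 339 = 66; ΔP = 59 − 87.6 = -28.6.
Midpoints: P̄ = 73.30, Q̄ = 372.0.
ε = (ΔQ/ΔP)(P̄/Q̄) = (66/-28.6)(73.30/372.0).

-0.455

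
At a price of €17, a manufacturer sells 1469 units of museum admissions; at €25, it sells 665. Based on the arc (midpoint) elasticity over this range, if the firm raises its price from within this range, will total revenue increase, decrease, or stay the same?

decrease

Arc ε = (-804/8)(21.00/1067.0) ≈ -1.978.
|ε| = 1.98 > 1, so demand is elastic. A price rise therefore reduces total revenue.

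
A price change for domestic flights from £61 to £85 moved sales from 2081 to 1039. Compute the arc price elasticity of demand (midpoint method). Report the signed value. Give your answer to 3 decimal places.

-2.032

ΔQ = 1039 − 2081 = -1042; ΔP = 85 − 61 = 24.
Midpoints: P̄ = 73.00, Q̄ = 1560.0.
ε = (ΔQ/ΔP)(P̄/Q̄) = (-1042/24)(73.00/1560.0).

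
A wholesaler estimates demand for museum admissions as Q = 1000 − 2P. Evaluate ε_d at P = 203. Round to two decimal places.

At P = 203, Q = 594.
dQ/dP = −2.
ε = (dQ/dP)(P/Q) = (-2)(203/594).
|ε| < 1, so demand is inelastic at this price.

-0.68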